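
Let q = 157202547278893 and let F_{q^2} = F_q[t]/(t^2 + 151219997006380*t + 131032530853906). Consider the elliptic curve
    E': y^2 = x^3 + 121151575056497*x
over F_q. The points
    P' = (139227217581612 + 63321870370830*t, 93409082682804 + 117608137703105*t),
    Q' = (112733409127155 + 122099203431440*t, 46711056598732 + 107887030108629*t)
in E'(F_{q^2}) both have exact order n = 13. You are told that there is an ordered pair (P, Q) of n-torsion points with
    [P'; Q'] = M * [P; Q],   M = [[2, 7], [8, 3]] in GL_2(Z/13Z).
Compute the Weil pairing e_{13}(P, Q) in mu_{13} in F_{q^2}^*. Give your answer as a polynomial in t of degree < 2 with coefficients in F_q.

83845815844447 + 139301992295384*t

Under M = [[2,7],[8,3]] in GL_2(Z/13), e_{13}(P',Q') = e_{13}(P,Q)^(2*3-7*8 mod 13).
So e_{13}(P,Q) = e_{13}(P',Q')^{7}, since 2*7 = 1 mod 13.
n = 13 = (1101)_2 (4 bits, wt 3); accumulate f_{13,P'}(Q'+S)/f_{13,P'}(S) along the 3-step ladder.
So e_{13}(P',Q') = 119209706584365 + 5629335523853*t.
Finally e_{13}(P,Q) = 83845815844447 + 139301992295384*t.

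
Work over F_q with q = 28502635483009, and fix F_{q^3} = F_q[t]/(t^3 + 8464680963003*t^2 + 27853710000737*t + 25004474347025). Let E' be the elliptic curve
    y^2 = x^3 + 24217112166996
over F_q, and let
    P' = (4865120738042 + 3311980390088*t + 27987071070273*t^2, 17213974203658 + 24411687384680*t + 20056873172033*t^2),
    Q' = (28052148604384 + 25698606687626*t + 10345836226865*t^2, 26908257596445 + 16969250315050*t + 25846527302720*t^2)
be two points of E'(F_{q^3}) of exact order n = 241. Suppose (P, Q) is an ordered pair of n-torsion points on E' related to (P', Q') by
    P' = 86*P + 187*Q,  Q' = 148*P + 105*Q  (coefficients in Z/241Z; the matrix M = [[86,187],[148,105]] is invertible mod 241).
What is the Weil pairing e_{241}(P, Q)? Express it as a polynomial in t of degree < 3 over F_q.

e_{241} is bilinear + alternating on E[241], so e_{241}(86*P + 187*Q, 148*P + 105*Q) = e_{241}(P,Q)^(86*105-187*148).
Hence e(P,Q) = e(P',Q')^{176} where 176 = 152^{-1} mod 241.
n = 241 = (11110001)_2 (8 bits, wt 5); accumulate f_{241,P'}(Q'+S)/f_{241,P'}(S) along the 7-step ladder.
So e_{241}(P',Q') = 24145226939617 + 210965544106*t + 7547702987989*t^2.
e_{241}(P,Q) = (24145226939617 + 210965544106*t + 7547702987989*t^2)^{176} = 9506836091851 + 21635783659653*t + 8119361303838*t^2.

9506836091851 + 21635783659653*t + 8119361303838*t^2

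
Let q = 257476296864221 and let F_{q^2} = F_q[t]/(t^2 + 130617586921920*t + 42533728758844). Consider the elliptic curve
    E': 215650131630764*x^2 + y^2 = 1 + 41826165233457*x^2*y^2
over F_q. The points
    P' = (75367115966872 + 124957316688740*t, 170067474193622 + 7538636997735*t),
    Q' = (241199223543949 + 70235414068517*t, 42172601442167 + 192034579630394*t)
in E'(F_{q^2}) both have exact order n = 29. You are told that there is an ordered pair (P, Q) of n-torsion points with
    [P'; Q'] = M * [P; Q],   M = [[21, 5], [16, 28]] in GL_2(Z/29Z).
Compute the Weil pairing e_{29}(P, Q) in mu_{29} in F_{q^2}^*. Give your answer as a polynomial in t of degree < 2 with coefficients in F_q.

106168796090651 + 110395409801982*t

The 29-Weil pairing on E[29] over F_{257476296864221} is alternating-bilinear: e_{29}(P',Q') = e_{29}(P,Q)^det(M).
det(M) mod 29 = 15; its inverse in (Z/29)^* is 2 (check: 15*2 mod 29 = 1).
Map (x,y)_Ed via u=(1+y)/(1-y), v=(1+y)/((1-y)x) to Montgomery A=0,B=178634185500296; then to (a',b')=(176898682658158,0).
Run Miller on y^2=x^3+176898682658158*x over F_{257476296864221}: ladder 11101 (5 bits); e = f_P(D_Q)/f_Q(D_P).
The quotient is 163403422664663 + 213785674107367*t.
Thus e_{29}(P,Q) = 106168796090651 + 110395409801982*t.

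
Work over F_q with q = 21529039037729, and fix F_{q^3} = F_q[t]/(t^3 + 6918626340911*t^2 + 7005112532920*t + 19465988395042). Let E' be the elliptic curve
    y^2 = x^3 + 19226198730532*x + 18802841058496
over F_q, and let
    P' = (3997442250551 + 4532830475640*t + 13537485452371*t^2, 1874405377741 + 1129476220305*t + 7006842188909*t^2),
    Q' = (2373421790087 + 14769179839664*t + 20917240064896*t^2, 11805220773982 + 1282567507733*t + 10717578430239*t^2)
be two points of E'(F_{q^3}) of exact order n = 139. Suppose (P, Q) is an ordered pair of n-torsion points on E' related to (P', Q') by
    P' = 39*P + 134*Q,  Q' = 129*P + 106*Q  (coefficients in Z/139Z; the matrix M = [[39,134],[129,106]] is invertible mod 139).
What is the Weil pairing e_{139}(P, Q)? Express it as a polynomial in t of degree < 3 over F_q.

17402604388850 + 1271258086896*t + 21394069322922*t^2

e_{139}(aP+bQ,cP+dQ) = e_{139}(P,Q)^(ad-bc); with (a,b,c,d)=(39,134,129,106) this gives the det-139 law.
Hence e(P,Q) = e(P',Q')^{21} where 21 = 53^{-1} mod 139.
Run Miller on y^2=x^3+19226198730532*x+18802841058496 over F_{21529039037729}: ladder 10001011 (8 bits); e = f_P(D_Q)/f_Q(D_P).
Miller gives e_{139}(P',Q') = 3784820655927 + 5387052032349*t + 14125601247304*t^2 in F_{21529039037729^3}.
e_{139}(P,Q) = (3784820655927 + 5387052032349*t + 14125601247304*t^2)^{21} = 17402604388850 + 1271258086896*t + 21394069322922*t^2.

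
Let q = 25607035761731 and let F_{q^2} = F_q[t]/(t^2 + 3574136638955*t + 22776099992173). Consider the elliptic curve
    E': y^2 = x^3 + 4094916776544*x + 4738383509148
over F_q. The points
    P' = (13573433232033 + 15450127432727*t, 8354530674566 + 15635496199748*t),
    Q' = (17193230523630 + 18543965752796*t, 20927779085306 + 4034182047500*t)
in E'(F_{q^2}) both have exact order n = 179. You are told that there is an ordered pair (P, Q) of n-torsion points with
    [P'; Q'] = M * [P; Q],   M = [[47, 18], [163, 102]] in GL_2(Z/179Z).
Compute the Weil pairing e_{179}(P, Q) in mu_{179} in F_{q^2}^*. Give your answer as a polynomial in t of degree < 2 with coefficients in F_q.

e_{179}(aP+bQ,cP+dQ) = e_{179}(P,Q)^(ad-bc); with (a,b,c,d)=(47,18,163,102) this gives the det-179 law.
det M = 47*102 - 18*163 = 1860 = 70 (mod 179); 70^{-1} = 156 (mod 179).
n = 179 = (10110011)_2 (8 bits, wt 5); accumulate f_{179,P'}(Q'+S)/f_{179,P'}(S) along the 7-step ladder.
f_P(D_Q)/f_Q(D_P) = 8068098054962 + 6111430045335*t.
Finally e_{179}(P,Q) = 17221704567980 + 7177670004996*t.

17221704567980 + 7177670004996*t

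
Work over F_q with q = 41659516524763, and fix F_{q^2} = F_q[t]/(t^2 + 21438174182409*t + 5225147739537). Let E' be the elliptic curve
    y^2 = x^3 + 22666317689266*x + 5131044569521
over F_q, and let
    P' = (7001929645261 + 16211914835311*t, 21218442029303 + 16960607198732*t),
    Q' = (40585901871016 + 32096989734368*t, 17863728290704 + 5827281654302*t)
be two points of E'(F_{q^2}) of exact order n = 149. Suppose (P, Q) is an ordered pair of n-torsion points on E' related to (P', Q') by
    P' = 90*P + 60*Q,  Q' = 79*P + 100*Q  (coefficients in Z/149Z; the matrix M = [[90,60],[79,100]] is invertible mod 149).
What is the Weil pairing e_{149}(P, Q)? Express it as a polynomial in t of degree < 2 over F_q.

The 149-Weil pairing on E[149] over F_{41659516524763} is alternating-bilinear: e_{149}(P',Q') = e_{149}(P,Q)^det(M).
det M = 90*100 - 60*79 = 4260 = 88 (mod 149); 88^{-1} = 127 (mod 149).
Run Miller on y^2=x^3+22666317689266*x+5131044569521 over F_{41659516524763}: ladder 10010101 (8 bits); e = f_P(D_Q)/f_Q(D_P).
So e_{149}(P',Q') = 7828578993938 + 15906436482583*t.
Hence e(P,Q) = 10255559095631 + 24772660330147*t in F_{41659516524763^2}^*.

10255559095631 + 24772660330147*t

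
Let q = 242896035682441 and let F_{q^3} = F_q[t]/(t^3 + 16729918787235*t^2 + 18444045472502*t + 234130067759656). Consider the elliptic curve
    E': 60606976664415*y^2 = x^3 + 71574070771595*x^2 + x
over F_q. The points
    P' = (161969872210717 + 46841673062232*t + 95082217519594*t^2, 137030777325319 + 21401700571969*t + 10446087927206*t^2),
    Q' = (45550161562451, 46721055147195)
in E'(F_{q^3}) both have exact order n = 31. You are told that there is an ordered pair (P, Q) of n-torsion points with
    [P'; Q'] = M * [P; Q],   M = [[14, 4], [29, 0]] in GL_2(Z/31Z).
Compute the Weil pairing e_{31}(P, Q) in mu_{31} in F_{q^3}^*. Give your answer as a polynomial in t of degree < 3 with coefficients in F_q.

Since e_{31}(P,P)=e_{31}(Q,Q)=1 and e_{31}(Q,P)=e_{31}(P,Q)^{-1}, expanding e_{31}(14*P + 4*Q,29*P) leaves e(P,Q)^det(M).
Hence e(P,Q) = e(P',Q')^{4} where 4 = 8^{-1} mod 31.
Set x_W=73209803070633*u+202571374073183, y_W=73209803070633*v; then E': y_W^2=x_W^3+238583578800766*x_W+97342821133769.
5-bit Miller (11111) on E'/F_{242896035682441} with a'=238583578800766, b'=97342821133769: accumulate tangent/chord ratios at Q'+S and P'+S'.
Miller gives e_{31}(P',Q') = 52313170074582 + 205202057616588*t + 64097162530137*t^2 in F_{242896035682441^3}.
Thus e_{31}(P,Q) = 71988951640664 + 155229295697499*t + 88523660933297*t^2.

71988951640664 + 155229295697499*t + 88523660933297*t^2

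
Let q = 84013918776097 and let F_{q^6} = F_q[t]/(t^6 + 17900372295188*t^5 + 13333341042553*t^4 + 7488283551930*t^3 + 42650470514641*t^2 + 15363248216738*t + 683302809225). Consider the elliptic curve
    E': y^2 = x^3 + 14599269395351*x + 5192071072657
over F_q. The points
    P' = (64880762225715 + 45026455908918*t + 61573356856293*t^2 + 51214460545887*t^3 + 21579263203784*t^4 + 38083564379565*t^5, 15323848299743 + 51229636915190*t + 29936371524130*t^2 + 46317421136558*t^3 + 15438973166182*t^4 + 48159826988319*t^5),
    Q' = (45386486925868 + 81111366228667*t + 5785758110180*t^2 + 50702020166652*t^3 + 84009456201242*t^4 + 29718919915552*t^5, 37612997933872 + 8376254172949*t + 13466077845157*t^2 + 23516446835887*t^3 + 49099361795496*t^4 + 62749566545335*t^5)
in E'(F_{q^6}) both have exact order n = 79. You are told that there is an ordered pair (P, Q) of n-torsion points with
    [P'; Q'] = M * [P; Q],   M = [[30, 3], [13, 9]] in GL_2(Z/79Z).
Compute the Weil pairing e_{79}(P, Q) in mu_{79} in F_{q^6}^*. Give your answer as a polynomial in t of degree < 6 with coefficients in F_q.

72137605164547 + 12311274052993*t + 33621335074569*t^2 + 79690912090888*t^3 + 37447720619552*t^4 + 15700543183667*t^5

Alternating bilinearity on E[79] (values in mu_{79} in F_{84013918776097^6}) gives e(P',Q') = e(P,Q)^det(M).
Inverting 73 mod 79: 13. Thus e_{79}(P,Q) = e(P',Q')^{13}.
n = 79 = (1001111)_2 (7 bits, wt 5); accumulate f_{79,P'}(Q'+S)/f_{79,P'}(S) along the 6-step ladder.
So e_{79}(P',Q') = 42453997205466 + 51104471882325*t + 72568225654189*t^2 + 57677654853436*t^3 + 34858048977811*t^4 + 29999213075201*t^5.
(42453997205466 + 51104471882325*t + 72568225654189*t^2 + 57677654853436*t^3 + 34858048977811*t^4 + 29999213075201*t^5)^{13} mod (84013918776097,f) = 72137605164547 + 12311274052993*t + 33621335074569*t^2 + 79690912090888*t^3 + 37447720619552*t^4 + 15700543183667*t^5.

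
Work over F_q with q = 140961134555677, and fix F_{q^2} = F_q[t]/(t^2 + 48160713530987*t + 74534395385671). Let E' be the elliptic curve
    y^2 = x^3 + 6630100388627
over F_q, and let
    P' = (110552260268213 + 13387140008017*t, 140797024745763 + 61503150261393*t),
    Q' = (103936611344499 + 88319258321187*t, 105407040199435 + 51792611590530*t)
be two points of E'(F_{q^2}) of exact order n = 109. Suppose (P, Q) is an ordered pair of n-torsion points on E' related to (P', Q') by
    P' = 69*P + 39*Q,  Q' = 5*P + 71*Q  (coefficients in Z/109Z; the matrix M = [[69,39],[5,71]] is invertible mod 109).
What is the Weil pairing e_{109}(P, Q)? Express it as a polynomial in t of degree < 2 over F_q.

e_{109}(aP+bQ,cP+dQ) = e_{109}(P,Q)^(ad-bc); with (a,b,c,d)=(69,39,5,71) this gives the det-109 law.
69*71 - 39*5 = 4704; reduced mod 109: det = 17, inverse 77.
n = 109 = (1101101)_2 (7 bits, wt 5); accumulate f_{109,P'}(Q'+S)/f_{109,P'}(S) along the 6-step ladder.
Result: e(P',Q') = 95672519330873 + 21114963627420*t.
Raise to 77: e(P,Q) = 121983728820238 + 136946196858685*t in mu_{109}.

121983728820238 + 136946196858685*t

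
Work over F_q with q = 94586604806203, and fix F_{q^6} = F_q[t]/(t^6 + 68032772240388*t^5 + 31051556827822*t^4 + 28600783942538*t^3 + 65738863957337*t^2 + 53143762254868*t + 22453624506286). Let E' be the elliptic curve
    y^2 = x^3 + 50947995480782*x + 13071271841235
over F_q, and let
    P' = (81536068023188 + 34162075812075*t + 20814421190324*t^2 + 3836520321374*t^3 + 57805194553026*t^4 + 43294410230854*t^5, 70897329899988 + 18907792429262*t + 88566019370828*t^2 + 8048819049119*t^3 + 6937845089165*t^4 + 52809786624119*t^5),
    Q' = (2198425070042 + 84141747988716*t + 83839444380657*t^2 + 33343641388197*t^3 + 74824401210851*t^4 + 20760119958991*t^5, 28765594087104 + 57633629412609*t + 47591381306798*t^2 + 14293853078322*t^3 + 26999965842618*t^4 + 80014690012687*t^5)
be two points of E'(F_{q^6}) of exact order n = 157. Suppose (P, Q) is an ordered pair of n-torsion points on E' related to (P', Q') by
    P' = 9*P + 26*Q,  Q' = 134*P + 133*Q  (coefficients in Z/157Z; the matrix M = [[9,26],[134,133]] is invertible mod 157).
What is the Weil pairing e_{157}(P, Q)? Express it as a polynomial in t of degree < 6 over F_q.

Alternating bilinearity on E[157] (values in mu_{157} in F_{94586604806203^6}) gives e(P',Q') = e(P,Q)^det(M).
9*133 - 26*134 = -2287; reduced mod 157: det = 68, inverse 127.
Double-and-add over 10011101: 8-1 doublings, 5-1 additions; each step l_{T,T}/v_{2T} or l_{T,P'}/v at Q'+S for random S.
e_{157}(P',Q') = 17567485107842 + 2589257961127*t + 28868119862906*t^2 + 63337780847454*t^3 + 37931252952798*t^4 + 49466675910333*t^5.
(17567485107842 + 2589257961127*t + 28868119862906*t^2 + 63337780847454*t^3 + 37931252952798*t^4 + 49466675910333*t^5)^{127} mod (94586604806203,f) = 63387675325633 + 42109240805021*t + 38918973915914*t^2 + 7624510773446*t^3 + 10985440189137*t^4 + 78049749567415*t^5.

63387675325633 + 42109240805021*t + 38918973915914*t^2 + 7624510773446*t^3 + 10985440189137*t^4 + 78049749567415*t^5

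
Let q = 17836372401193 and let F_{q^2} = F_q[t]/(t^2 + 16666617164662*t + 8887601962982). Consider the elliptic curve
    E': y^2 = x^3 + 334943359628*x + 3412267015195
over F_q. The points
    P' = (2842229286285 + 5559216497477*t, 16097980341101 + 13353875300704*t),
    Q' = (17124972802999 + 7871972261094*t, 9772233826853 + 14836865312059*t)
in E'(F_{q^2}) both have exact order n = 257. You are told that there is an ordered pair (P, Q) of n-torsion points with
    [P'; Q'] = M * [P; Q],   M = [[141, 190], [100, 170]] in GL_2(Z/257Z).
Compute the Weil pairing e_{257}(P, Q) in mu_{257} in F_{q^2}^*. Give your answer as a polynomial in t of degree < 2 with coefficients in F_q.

16938001432738 + 13290093658905*t

Under M = [[141,190],[100,170]] in GL_2(Z/257), e_{257}(P',Q') = e_{257}(P,Q)^(141*170-190*100 mod 257).
det(M) mod 257 = 87; its inverse in (Z/257)^* is 65 (check: 87*65 mod 257 = 1).
9-bit Miller (100000001) on E'/F_{17836372401193} with a'=334943359628, b'=3412267015195: accumulate tangent/chord ratios at Q'+S and P'+S'.
f_P(D_Q)/f_Q(D_P) = 5494477018961 + 13317623065671*t.
Hence e(P,Q) = 16938001432738 + 13290093658905*t in F_{17836372401193^2}^*.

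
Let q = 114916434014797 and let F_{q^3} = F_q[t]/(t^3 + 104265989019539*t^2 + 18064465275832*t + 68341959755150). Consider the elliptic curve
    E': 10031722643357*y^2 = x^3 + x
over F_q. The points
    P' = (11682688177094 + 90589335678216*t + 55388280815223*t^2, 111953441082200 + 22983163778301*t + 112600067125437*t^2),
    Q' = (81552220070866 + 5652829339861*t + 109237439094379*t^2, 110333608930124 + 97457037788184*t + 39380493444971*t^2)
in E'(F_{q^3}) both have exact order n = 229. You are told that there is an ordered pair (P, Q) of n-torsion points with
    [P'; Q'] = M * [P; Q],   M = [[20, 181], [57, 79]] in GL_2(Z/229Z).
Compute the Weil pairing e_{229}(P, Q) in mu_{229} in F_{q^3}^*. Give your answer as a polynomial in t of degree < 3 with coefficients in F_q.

47970377688907 + 59564071882638*t + 74665558063816*t^2

Under M = [[20,181],[57,79]] in GL_2(Z/229), e_{229}(P',Q') = e_{229}(P,Q)^(20*79-181*57 mod 229).
So e_{229}(P,Q) = e_{229}(P',Q')^{157}, since 194*157 = 1 mod 229.
(x,y)|->(15723871767858x,15723871767858y) sends E' to y^2=x^3+109308337488641*x.
8-bit Miller (11100101) on E'/F_{114916434014797} with a'=109308337488641, b'=0: accumulate tangent/chord ratios at Q'+S and P'+S'.
The quotient is 77257883238949 + 49545318813800*t + 70122388058873*t^2.
(77257883238949 + 49545318813800*t + 70122388058873*t^2)^{157} mod (114916434014797,f) = 47970377688907 + 59564071882638*t + 74665558063816*t^2.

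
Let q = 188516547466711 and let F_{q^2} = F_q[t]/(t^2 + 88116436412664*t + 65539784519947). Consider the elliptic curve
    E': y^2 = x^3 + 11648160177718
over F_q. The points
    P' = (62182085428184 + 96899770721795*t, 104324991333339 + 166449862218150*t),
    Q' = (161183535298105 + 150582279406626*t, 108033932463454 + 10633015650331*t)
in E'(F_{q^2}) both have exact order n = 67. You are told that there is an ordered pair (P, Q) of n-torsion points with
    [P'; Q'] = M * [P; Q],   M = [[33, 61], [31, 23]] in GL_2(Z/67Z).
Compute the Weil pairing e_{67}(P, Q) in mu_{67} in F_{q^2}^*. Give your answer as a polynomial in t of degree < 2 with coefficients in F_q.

132477937166839 + 79486005278602*t

Under M = [[33,61],[31,23]] in GL_2(Z/67), e_{67}(P',Q') = e_{67}(P,Q)^(33*23-61*31 mod 67).
Inverting 7 mod 67: 48. Thus e_{67}(P,Q) = e(P',Q')^{48}.
n = 67 = (1000011)_2 (7 bits, wt 3); accumulate f_{67,P'}(Q'+S)/f_{67,P'}(S) along the 6-step ladder.
e_{67}(P',Q') = 94134483699448 + 144847151721463*t.
(94134483699448 + 144847151721463*t)^{48} mod (188516547466711,f) = 132477937166839 + 79486005278602*t.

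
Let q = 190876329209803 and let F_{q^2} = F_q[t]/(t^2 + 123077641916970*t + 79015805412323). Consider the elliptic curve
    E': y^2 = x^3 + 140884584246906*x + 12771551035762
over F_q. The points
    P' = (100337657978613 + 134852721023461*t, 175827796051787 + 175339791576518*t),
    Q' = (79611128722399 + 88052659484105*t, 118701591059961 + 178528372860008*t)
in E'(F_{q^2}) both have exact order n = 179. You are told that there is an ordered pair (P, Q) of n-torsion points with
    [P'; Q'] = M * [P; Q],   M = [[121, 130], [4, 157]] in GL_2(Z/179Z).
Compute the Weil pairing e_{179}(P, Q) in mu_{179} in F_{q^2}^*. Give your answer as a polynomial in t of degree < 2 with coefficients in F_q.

181323930198634 + 128229007386538*t

e_{179}(aP+bQ,cP+dQ) = e_{179}(P,Q)^(ad-bc); with (a,b,c,d)=(121,130,4,157) this gives the det-179 law.
Hence e(P,Q) = e(P',Q')^{94} where 94 = 40^{-1} mod 179.
n = 179 = (10110011)_2 (8 bits, wt 5); accumulate f_{179,P'}(Q'+S)/f_{179,P'}(S) along the 7-step ladder.
Miller gives e_{179}(P',Q') = 139130118914372 + 101812724233469*t in F_{190876329209803^2}.
Thus e_{179}(P,Q) = 181323930198634 + 128229007386538*t.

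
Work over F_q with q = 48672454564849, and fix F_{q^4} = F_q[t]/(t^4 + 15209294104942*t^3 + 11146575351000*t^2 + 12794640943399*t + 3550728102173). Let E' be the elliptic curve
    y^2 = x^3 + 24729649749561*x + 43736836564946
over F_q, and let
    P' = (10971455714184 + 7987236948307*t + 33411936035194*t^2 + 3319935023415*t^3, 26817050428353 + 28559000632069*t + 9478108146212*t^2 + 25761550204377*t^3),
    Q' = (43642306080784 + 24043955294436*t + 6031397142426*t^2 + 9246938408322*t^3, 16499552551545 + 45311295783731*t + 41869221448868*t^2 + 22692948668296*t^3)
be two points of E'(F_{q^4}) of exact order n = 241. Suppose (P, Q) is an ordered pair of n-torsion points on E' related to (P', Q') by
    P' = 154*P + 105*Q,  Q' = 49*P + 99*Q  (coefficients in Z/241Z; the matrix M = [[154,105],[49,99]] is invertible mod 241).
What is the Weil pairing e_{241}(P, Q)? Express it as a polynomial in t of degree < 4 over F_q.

Since e_{241}(P,P)=e_{241}(Q,Q)=1 and e_{241}(Q,P)=e_{241}(P,Q)^{-1}, expanding e_{241}(154*P + 105*Q,49*P + 99*Q) leaves e(P,Q)^det(M).
det M = 154*99 - 105*49 = 10101 = 220 (mod 241); 220^{-1} = 218 (mod 241).
Run Miller on y^2=x^3+24729649749561*x+43736836564946 over F_{48672454564849}: ladder 11110001 (8 bits); e = f_P(D_Q)/f_Q(D_P).
So e_{241}(P',Q') = 21437963091692 + 39395770622407*t + 11164596842380*t^2 + 8192453177563*t^3.
(21437963091692 + 39395770622407*t + 11164596842380*t^2 + 8192453177563*t^3)^{218} mod (48672454564849,f) = 13524587070383 + 30500824668935*t + 1068203824724*t^2 + 7631080150779*t^3.

13524587070383 + 30500824668935*t + 1068203824724*t^2 + 7631080150779*t^3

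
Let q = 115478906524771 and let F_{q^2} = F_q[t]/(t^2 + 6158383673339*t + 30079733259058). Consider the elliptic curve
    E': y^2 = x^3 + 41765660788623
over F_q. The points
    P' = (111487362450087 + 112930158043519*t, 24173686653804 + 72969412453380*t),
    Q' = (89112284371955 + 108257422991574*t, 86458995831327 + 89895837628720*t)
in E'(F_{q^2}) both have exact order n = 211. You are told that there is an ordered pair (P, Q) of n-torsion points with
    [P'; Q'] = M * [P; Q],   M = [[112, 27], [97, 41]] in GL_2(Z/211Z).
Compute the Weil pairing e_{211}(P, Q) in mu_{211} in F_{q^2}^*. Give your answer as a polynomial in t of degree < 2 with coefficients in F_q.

Under M = [[112,27],[97,41]] in GL_2(Z/211), e_{211}(P',Q') = e_{211}(P,Q)^(112*41-27*97 mod 211).
det M = 112*41 - 27*97 = 1973 = 74 (mod 211); 74^{-1} = 77 (mod 211).
Run Miller on y^2=x^3+41765660788623 over F_{115478906524771}: ladder 11010011 (8 bits); e = f_P(D_Q)/f_Q(D_P).
f_P(D_Q)/f_Q(D_P) = 31382701916832 + 8246552399728*t.
Finally e_{211}(P,Q) = 54468604760216 + 99908032000809*t.

54468604760216 + 99908032000809*t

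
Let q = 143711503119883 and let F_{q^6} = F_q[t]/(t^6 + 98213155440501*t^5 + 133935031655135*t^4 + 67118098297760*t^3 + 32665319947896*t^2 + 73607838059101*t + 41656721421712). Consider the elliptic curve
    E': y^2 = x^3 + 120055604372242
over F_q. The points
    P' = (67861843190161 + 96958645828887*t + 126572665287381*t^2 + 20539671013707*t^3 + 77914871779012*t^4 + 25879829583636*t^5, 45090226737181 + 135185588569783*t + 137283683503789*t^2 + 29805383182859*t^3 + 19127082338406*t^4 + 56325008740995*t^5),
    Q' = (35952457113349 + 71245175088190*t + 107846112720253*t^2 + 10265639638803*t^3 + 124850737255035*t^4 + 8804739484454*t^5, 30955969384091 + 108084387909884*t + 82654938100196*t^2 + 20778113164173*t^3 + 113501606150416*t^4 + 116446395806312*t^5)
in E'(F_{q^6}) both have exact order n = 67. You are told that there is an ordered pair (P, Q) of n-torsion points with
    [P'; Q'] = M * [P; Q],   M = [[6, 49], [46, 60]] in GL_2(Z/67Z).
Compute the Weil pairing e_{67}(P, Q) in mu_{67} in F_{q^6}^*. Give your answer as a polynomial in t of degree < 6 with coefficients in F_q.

106561919769545 + 134332112735481*t + 56020965555677*t^2 + 112407341469668*t^3 + 134624929984829*t^4 + 122356052706909*t^5

e_{67} is bilinear + alternating on E[67], so e_{67}(6*P + 49*Q, 46*P + 60*Q) = e_{67}(P,Q)^(6*60-49*46).
det M = 6*60 - 49*46 = -1894 = 49 (mod 67); 49^{-1} = 26 (mod 67).
7-bit Miller (1000011) on E'/F_{143711503119883} with a'=0, b'=120055604372242: accumulate tangent/chord ratios at Q'+S and P'+S'.
The quotient is 134127836955110 + 16964957136351*t + 99164278387667*t^2 + 133482883401718*t^3 + 27747039315507*t^4 + 89330546956123*t^5.
e_{67}(P,Q) = (134127836955110 + 16964957136351*t + 99164278387667*t^2 + 133482883401718*t^3 + 27747039315507*t^4 + 89330546956123*t^5)^{26} = 106561919769545 + 134332112735481*t + 56020965555677*t^2 + 112407341469668*t^3 + 134624929984829*t^4 + 122356052706909*t^5.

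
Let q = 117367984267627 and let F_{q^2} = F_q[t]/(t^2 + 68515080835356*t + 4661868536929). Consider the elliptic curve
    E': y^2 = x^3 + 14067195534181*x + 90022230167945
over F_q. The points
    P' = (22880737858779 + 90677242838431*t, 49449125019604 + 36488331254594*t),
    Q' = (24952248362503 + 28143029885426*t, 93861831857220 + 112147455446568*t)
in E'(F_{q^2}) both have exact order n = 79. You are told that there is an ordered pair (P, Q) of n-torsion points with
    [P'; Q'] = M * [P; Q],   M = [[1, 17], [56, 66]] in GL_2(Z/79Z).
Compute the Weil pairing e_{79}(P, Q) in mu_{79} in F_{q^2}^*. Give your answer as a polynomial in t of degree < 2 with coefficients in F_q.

e_{79} is bilinear + alternating on E[79], so e_{79}(1*P + 17*Q, 56*P + 66*Q) = e_{79}(P,Q)^(1*66-17*56).
Inverting 62 mod 79: 65. Thus e_{79}(P,Q) = e(P',Q')^{65}.
Run Miller on y^2=x^3+14067195534181*x+90022230167945 over F_{117367984267627}: ladder 1001111 (7 bits); e = f_P(D_Q)/f_Q(D_P).
f_P(D_Q)/f_Q(D_P) = 113961705873707 + 108510361713309*t.
Finally e_{79}(P,Q) = 98634367194216 + 58135466721497*t.

98634367194216 + 58135466721497*t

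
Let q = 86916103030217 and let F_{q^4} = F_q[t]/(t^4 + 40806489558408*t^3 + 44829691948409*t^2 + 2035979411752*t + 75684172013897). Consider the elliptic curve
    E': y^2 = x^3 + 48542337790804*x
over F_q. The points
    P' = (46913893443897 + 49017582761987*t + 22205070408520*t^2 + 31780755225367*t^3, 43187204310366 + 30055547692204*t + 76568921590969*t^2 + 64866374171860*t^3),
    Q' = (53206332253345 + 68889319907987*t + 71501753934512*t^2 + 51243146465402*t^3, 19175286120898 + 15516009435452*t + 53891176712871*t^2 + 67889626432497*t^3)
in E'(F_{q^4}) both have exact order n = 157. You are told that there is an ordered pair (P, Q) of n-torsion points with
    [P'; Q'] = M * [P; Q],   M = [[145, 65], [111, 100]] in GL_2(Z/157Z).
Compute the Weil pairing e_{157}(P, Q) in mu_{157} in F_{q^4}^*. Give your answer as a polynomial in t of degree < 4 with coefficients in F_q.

e_{157} is bilinear + alternating on E[157], so e_{157}(145*P + 65*Q, 111*P + 100*Q) = e_{157}(P,Q)^(145*100-65*111).
So e_{157}(P,Q) = e_{157}(P',Q')^{5}, since 63*5 = 1 mod 157.
Miller loop for e_{157} over F_{86916103030217^4}: bits of 157 = 10011101; 7 double steps + 4 add steps, l/v at each.
Miller gives e_{157}(P',Q') = 29096389113849 + 73564890215976*t + 79891807523221*t^2 + 81411585782104*t^3 in F_{86916103030217^4}.
Thus e_{157}(P,Q) = 74451467399535 + 78741097800924*t + 52530559279916*t^2 + 33392761534535*t^3.

74451467399535 + 78741097800924*t + 52530559279916*t^2 + 33392761534535*t^3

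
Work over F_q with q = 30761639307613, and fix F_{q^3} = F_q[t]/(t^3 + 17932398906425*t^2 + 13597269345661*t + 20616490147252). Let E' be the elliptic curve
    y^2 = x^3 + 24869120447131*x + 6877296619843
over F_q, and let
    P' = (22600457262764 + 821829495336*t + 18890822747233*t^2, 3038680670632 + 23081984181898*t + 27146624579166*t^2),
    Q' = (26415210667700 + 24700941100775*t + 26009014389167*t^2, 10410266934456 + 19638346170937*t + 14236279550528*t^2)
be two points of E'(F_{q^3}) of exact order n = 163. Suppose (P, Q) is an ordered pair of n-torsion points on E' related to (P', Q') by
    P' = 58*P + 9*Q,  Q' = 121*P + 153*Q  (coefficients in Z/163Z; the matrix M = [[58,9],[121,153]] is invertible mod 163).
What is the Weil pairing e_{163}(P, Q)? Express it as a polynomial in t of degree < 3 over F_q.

10170450408519 + 11122307734334*t + 8074770246363*t^2

Alternating bilinearity on E[163] (values in mu_{163} in F_{30761639307613^3}) gives e(P',Q') = e(P,Q)^det(M).
Inverting 124 mod 163: 117. Thus e_{163}(P,Q) = e(P',Q')^{117}.
n = 163 = (10100011)_2 (8 bits, wt 4); accumulate f_{163,P'}(Q'+S)/f_{163,P'}(S) along the 7-step ladder.
The quotient is 5480293144257 + 6494418341295*t + 25468295414253*t^2.
Thus e_{163}(P,Q) = 10170450408519 + 11122307734334*t + 8074770246363*t^2.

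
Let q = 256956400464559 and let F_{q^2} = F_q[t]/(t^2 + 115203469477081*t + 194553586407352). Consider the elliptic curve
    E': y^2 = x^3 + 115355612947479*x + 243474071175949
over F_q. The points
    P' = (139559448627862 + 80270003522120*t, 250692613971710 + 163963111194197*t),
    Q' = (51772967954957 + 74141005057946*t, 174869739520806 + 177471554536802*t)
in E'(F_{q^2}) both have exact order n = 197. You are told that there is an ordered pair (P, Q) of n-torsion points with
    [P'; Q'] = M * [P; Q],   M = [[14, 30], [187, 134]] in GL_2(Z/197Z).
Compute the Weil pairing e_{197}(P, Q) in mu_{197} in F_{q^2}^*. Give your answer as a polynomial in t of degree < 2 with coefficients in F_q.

Since e_{197}(P,P)=e_{197}(Q,Q)=1 and e_{197}(Q,P)=e_{197}(P,Q)^{-1}, expanding e_{197}(14*P + 30*Q,187*P + 134*Q) leaves e(P,Q)^det(M).
14*134 - 30*187 = -3734; reduced mod 197: det = 9, inverse 22.
Build f_{197,P'} and f_{197,Q'} via the 8-bit ladder of 197=11000101_2; evaluate at shifted divisors; quotient in F_{256956400464559^2}.
So e_{197}(P',Q') = 130882819835528 + 225616298113613*t.
Finally e_{197}(P,Q) = 181834012052417 + 25533524703666*t.

181834012052417 + 25533524703666*t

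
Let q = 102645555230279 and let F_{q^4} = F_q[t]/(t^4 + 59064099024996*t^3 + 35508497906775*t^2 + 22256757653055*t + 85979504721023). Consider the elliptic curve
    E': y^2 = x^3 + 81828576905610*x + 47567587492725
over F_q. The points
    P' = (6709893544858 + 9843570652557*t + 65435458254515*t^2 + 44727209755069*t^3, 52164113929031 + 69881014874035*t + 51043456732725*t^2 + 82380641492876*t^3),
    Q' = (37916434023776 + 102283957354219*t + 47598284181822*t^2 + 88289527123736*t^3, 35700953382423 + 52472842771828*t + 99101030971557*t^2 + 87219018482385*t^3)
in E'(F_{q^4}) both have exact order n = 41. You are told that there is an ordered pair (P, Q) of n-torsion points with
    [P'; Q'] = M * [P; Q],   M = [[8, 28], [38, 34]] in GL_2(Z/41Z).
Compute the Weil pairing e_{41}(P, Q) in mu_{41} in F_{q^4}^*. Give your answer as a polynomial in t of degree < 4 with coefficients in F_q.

77981951601329 + 45132466132215*t + 85290740411921*t^2 + 85525726481672*t^3

Since e_{41}(P,P)=e_{41}(Q,Q)=1 and e_{41}(Q,P)=e_{41}(P,Q)^{-1}, expanding e_{41}(8*P + 28*Q,38*P + 34*Q) leaves e(P,Q)^det(M).
8*34 - 28*38 = -792; reduced mod 41: det = 28, inverse 22.
Build f_{41,P'} and f_{41,Q'} via the 6-bit ladder of 41=101001_2; evaluate at shifted divisors; quotient in F_{102645555230279^4}.
So e_{41}(P',Q') = 48400114353348 + 48958489475980*t + 70999622444511*t^2 + 25577968805825*t^3.
Hence e(P,Q) = 77981951601329 + 45132466132215*t + 85290740411921*t^2 + 85525726481672*t^3 in F_{102645555230279^4}^*.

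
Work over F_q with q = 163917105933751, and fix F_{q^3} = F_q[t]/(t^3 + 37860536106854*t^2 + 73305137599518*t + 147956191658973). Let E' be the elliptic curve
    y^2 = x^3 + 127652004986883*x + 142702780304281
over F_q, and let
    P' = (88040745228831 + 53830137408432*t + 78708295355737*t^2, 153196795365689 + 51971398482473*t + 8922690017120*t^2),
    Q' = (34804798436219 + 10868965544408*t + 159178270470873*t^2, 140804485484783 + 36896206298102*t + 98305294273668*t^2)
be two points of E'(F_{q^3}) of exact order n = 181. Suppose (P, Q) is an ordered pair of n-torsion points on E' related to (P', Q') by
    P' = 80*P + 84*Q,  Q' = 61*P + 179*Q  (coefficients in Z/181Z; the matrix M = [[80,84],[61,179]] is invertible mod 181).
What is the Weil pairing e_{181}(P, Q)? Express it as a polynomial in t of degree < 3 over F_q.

e_{181}(aP+bQ,cP+dQ) = e_{181}(P,Q)^(ad-bc); with (a,b,c,d)=(80,84,61,179) this gives the det-181 law.
So e_{181}(P,Q) = e_{181}(P',Q')^{31}, since 146*31 = 1 mod 181.
Miller loop for e_{181} over F_{163917105933751^3}: bits of 181 = 10110101; 7 double steps + 4 add steps, l/v at each.
f_P(D_Q)/f_Q(D_P) = 77414866698724 + 13502977220849*t + 84076725290932*t^2.
(77414866698724 + 13502977220849*t + 84076725290932*t^2)^{31} mod (163917105933751,f) = 75057988468152 + 114545192655229*t + 109895809617684*t^2.

75057988468152 + 114545192655229*t + 109895809617684*t^2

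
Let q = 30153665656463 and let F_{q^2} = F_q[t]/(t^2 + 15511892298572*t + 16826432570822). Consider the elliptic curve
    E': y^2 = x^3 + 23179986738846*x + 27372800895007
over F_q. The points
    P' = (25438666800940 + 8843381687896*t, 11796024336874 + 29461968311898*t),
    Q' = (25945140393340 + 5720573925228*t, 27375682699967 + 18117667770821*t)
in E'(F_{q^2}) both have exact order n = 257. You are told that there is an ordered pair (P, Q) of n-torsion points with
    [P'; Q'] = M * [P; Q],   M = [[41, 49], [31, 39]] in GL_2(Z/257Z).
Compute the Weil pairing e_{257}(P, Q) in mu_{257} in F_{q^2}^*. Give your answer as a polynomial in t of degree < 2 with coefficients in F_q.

Alternating bilinearity on E[257] (values in mu_{257} in F_{30153665656463^2}) gives e(P',Q') = e(P,Q)^det(M).
So e_{257}(P,Q) = e_{257}(P',Q')^{151}, since 80*151 = 1 mod 257.
Run Miller on y^2=x^3+23179986738846*x+27372800895007 over F_{30153665656463}: ladder 100000001 (9 bits); e = f_P(D_Q)/f_Q(D_P).
So e_{257}(P',Q') = 16352002350754 + 1364108236025*t.
Thus e_{257}(P,Q) = 5097641595350 + 24370709982684*t.

5097641595350 + 24370709982684*t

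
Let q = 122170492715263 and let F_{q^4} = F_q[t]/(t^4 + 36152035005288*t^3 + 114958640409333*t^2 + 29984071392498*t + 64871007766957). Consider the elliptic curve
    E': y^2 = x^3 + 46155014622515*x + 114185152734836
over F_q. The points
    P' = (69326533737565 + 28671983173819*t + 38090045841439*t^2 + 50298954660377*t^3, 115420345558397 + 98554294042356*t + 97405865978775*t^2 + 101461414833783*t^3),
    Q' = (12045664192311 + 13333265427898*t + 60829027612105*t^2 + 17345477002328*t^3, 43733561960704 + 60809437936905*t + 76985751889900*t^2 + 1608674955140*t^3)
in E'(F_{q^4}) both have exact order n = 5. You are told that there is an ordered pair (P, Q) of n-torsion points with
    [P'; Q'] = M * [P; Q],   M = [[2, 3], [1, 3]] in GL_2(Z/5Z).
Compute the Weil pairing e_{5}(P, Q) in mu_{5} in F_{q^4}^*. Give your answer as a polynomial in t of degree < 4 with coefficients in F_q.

The 5-Weil pairing on E[5] over F_{122170492715263} is alternating-bilinear: e_{5}(P',Q') = e_{5}(P,Q)^det(M).
Hence e(P,Q) = e(P',Q')^{2} where 2 = 3^{-1} mod 5.
Miller loop for e_{5} over F_{122170492715263^4}: bits of 5 = 101; 2 double steps + 1 add steps, l/v at each.
So e_{5}(P',Q') = 101278977760852 + 105310884168387*t + 5606950856547*t^2 + 55786553407633*t^3.
Raise to 2: e(P,Q) = 89011787700133 + 44284872240544*t + 61611083041686*t^2 + 107802379925944*t^3 in mu_{5}.

89011787700133 + 44284872240544*t + 61611083041686*t^2 + 107802379925944*t^3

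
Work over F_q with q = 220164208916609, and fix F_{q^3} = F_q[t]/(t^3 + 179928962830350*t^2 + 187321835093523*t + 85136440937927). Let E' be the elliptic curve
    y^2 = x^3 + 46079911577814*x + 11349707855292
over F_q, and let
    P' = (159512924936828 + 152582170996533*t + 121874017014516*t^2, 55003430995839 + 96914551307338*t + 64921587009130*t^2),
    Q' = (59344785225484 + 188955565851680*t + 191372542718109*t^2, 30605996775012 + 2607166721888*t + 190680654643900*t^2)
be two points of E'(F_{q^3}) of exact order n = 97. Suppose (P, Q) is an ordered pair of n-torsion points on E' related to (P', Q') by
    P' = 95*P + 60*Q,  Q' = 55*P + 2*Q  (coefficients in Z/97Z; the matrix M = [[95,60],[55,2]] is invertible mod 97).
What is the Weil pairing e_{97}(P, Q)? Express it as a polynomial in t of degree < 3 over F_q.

e_{97} is bilinear + alternating on E[97], so e_{97}(95*P + 60*Q, 55*P + 2*Q) = e_{97}(P,Q)^(95*2-60*55).
Hence e(P,Q) = e(P',Q')^{16} where 16 = 91^{-1} mod 97.
Run Miller on y^2=x^3+46079911577814*x+11349707855292 over F_{220164208916609}: ladder 1100001 (7 bits); e = f_P(D_Q)/f_Q(D_P).
The quotient is 27884418958496 + 201487896874114*t + 20966845191546*t^2.
Hence e(P,Q) = 159208802803062 + 192907113151626*t + 180432762954113*t^2 in F_{220164208916609^3}^*.

159208802803062 + 192907113151626*t + 180432762954113*t^2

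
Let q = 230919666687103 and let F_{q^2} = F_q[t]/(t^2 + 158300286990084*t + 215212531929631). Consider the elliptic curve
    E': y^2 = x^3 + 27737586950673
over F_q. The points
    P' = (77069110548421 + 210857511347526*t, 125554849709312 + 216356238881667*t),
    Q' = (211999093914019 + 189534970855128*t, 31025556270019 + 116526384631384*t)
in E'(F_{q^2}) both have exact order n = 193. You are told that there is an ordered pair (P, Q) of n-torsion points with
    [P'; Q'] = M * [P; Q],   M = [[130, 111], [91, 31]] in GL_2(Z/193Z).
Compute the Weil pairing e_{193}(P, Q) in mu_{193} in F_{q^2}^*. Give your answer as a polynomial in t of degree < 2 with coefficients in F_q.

202225273622016 + 38595701476600*t

Under M = [[130,111],[91,31]] in GL_2(Z/193), e_{193}(P',Q') = e_{193}(P,Q)^(130*31-111*91 mod 193).
So e_{193}(P,Q) = e_{193}(P',Q')^{125}, since 105*125 = 1 mod 193.
Run Miller on y^2=x^3+27737586950673 over F_{230919666687103}: ladder 11000001 (8 bits); e = f_P(D_Q)/f_Q(D_P).
The quotient is 27535394485071 + 176899099188310*t.
Raise to 125: e(P,Q) = 202225273622016 + 38595701476600*t in mu_{193}.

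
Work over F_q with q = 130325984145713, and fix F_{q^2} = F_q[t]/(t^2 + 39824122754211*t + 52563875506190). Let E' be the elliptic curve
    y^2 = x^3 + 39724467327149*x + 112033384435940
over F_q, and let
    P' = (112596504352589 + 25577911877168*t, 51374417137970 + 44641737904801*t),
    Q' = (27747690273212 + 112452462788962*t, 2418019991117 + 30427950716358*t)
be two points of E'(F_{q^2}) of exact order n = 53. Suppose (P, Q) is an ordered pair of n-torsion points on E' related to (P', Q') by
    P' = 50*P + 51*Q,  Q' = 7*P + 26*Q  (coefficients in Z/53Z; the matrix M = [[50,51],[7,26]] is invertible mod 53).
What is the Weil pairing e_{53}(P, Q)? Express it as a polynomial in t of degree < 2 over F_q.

31585338062402 + 42820384676900*t

The 53-Weil pairing on E[53] over F_{130325984145713} is alternating-bilinear: e_{53}(P',Q') = e_{53}(P,Q)^det(M).
det(M) mod 53 = 42; its inverse in (Z/53)^* is 24 (check: 42*24 mod 53 = 1).
6-bit Miller (110101) on E'/F_{130325984145713} with a'=39724467327149, b'=112033384435940: accumulate tangent/chord ratios at Q'+S and P'+S'.
e_{53}(P',Q') = 15046578439880 + 63771545745860*t.
e_{53}(P,Q) = (15046578439880 + 63771545745860*t)^{24} = 31585338062402 + 42820384676900*t.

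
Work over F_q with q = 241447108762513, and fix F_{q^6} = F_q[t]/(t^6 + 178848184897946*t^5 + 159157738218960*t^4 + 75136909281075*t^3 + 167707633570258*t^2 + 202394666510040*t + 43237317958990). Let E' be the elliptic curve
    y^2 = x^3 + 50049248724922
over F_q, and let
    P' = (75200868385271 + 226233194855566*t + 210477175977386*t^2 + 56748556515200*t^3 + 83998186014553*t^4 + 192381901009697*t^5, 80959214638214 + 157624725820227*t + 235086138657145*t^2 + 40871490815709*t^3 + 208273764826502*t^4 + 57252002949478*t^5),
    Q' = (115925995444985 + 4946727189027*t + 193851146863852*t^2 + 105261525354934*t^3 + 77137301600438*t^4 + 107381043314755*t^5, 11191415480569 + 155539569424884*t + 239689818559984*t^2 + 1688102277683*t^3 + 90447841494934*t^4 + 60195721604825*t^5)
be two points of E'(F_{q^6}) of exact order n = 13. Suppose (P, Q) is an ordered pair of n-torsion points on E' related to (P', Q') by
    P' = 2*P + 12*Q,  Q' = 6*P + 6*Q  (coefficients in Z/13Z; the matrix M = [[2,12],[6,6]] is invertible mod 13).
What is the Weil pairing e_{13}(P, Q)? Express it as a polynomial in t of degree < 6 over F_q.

The 13-Weil pairing on E[13] over F_{241447108762513} is alternating-bilinear: e_{13}(P',Q') = e_{13}(P,Q)^det(M).
det M = 2*6 - 12*6 = -60 = 5 (mod 13); 5^{-1} = 8 (mod 13).
Miller loop for e_{13} over F_{241447108762513^6}: bits of 13 = 1101; 3 double steps + 2 add steps, l/v at each.
The quotient is 181624135738166 + 41412184396102*t + 87183661412272*t^2 + 127772041106627*t^3 + 223004710009767*t^4 + 214447897745499*t^5.
Raise to 8: e(P,Q) = 150002644361671 + 55512483533694*t + 198247352893663*t^2 + 201439166793460*t^3 + 42256542847039*t^4 + 180161743357123*t^5 in mu_{13}.

150002644361671 + 55512483533694*t + 198247352893663*t^2 + 201439166793460*t^3 + 42256542847039*t^4 + 180161743357123*t^5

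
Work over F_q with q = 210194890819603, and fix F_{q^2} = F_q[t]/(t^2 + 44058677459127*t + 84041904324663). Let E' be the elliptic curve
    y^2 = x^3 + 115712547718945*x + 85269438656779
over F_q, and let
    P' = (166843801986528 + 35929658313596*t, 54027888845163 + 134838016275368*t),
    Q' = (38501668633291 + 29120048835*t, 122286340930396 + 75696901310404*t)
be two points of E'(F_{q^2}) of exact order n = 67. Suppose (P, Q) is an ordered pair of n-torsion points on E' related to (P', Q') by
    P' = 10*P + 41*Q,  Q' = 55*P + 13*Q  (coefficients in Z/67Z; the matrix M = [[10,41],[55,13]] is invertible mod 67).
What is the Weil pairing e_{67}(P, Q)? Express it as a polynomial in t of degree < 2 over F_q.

The 67-Weil pairing on E[67] over F_{210194890819603} is alternating-bilinear: e_{67}(P',Q') = e_{67}(P,Q)^det(M).
det(M) mod 67 = 19; its inverse in (Z/67)^* is 60 (check: 19*60 mod 67 = 1).
Build f_{67,P'} and f_{67,Q'} via the 7-bit ladder of 67=1000011_2; evaluate at shifted divisors; quotient in F_{210194890819603^2}.
e_{67}(P',Q') = 113495251572190 + 168858445194866*t.
Raise to 60: e(P,Q) = 164461831372947 + 146795592405466*t in mu_{67}.

164461831372947 + 146795592405466*t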